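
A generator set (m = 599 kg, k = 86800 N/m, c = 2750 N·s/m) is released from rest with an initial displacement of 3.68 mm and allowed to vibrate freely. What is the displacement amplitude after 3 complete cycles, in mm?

0.0945 mm

ζ = c/(2√(km)) = 2750/(2√(86800 × 599)) = 2750/14420 = 0.1907.
Logarithmic decrement δ = 2πζ/√(1 − ζ²) = 2π × 0.1907/√(1 − 0.0364) = 1.221.
After n cycles, x_n/x₀ = e^(−nδ), so x_3 = 3.68 × e^(−3 × 1.221) = 3.68 × 0.02569 = 0.09454 mm.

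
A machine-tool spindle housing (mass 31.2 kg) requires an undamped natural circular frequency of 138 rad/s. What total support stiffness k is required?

594000 N/m

k = m·ω_n² = 31.2 × 138.0² = 31.2 × 19040 = 594200 N/m.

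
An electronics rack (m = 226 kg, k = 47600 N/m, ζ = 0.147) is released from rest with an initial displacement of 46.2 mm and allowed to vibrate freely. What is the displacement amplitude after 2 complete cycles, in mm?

Logarithmic decrement δ = 2πζ/√(1 − ζ²) = 2π × 0.1470/√(1 − 0.0216) = 0.9338.
After n cycles, x_n/x₀ = e^(−nδ), so x_2 = 46.2 × e^(−2 × 0.9338) = 46.2 × 0.1545 = 7.138 mm.

7.14 mm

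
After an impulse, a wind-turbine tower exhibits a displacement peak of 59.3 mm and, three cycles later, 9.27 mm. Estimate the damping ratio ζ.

0.0980

Logarithmic decrement δ = (1/n)·ln(x₀/x_n) = (1/3)·ln(59.3/9.27) = (1/3)·ln(6.397) = 0.6186.
ζ = δ/√(4π² + δ²) = 0.6186/√(39.48 + 0.383) = 0.6186/6.314 = 0.09798.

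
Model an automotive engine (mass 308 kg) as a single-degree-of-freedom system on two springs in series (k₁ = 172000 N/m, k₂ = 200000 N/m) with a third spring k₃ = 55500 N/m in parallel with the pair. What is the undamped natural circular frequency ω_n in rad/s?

21.9 rad/s

Series pair: k_s = k₁k₂/(k₁+k₂) = (172000)(200000)/(172000 + 200000) = 92470 N/m. In parallel with k₃: k_eq = 92470 + 55500 = 148000 N/m.
ω_n = √(k_eq/m) = √(148000/308) = √480.4 = 21.92 rad/s.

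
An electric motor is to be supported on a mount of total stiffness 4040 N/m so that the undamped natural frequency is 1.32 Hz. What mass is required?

58.7 kg

ω_n = 2πf_n = 2π × 1.32 = 8.294 rad/s.
m = k/ω_n² = 4040/8.294² = 4040/68.79 = 58.73 kg.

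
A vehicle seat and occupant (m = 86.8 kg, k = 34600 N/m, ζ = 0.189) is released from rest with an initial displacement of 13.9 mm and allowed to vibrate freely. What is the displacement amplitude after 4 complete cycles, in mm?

Logarithmic decrement δ = 2πζ/√(1 − ζ²) = 2π × 0.1890/√(1 − 0.0357) = 1.209.
After n cycles, x_n/x₀ = e^(−nδ), so x_4 = 13.9 × e^(−4 × 1.209) = 13.9 × 0.007929 = 0.1102 mm.

0.110 mm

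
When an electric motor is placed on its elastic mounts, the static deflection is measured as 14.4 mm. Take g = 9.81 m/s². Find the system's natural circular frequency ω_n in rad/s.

ω_n = √(g/δ_st) = √(9.81/0.0144) = √681.2 = 26.10 rad/s.

26.1 rad/s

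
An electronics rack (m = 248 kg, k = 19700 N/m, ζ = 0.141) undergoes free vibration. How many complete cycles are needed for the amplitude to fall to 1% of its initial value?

6 cycles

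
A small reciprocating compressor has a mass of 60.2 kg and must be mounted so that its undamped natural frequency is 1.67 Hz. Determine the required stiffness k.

ω_n = 2πf_n = 2π × 1.67 = 10.49 rad/s.
k = m·ω_n² = 60.2 × 10.49² = 60.2 × 110.1 = 6628 N/m.

6630 N/m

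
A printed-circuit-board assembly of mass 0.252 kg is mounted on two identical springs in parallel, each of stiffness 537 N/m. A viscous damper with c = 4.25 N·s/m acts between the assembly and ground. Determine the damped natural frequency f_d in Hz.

10.3 Hz

Parallel springs add: k_eq = 2 × 537 = 1074 N/m.
ω_n = √(k_eq/m) = √(1074/0.252) = 65.28 rad/s.
Critical damping c_c = 2√(k_eq·m) = 2√(1074 × 0.252) = 32.90 N·s/m, so ζ = c/c_c = 4.25/32.90 = 0.1292.
ω_d = ω_n√(1 − ζ²) = 65.28 × √(1 − 0.0167) = 64.74 rad/s.
f_d = ω_d/(2π) = 10.30 Hz.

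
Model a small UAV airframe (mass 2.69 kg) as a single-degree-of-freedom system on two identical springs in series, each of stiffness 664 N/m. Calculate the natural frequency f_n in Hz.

1.77 Hz

Series springs: 1/k_eq = 2/664, so k_eq = 664/2 = 332.0 N/m.
ω_n = √(k_eq/m) = √(332.0/2.69) = √123.4 = 11.11 rad/s.
f_n = ω_n/(2π) = 11.11/6.283 = 1.768 Hz.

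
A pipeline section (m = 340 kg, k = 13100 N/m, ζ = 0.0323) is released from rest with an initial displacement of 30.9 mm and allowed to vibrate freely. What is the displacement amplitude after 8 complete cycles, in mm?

Logarithmic decrement δ = 2πζ/√(1 − ζ²) = 2π × 0.03230/√(1 − 0.00104) = 0.2031.
After n cycles, x_n/x₀ = e^(−nδ), so x_8 = 30.9 × e^(−8 × 0.2031) = 30.9 × 0.1970 = 6.088 mm.

6.09 mm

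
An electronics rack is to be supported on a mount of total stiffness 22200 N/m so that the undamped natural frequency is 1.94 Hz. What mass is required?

ω_n = 2πf_n = 2π × 1.94 = 12.19 rad/s.
m = k/ω_n² = 22200/12.19² = 22200/148.6 = 149.4 kg.

149 kg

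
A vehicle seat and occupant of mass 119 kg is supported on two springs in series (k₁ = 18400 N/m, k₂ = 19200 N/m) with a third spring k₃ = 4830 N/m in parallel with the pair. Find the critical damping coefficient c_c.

2600 N·s/m

Series pair: k_s = k₁k₂/(k₁+k₂) = (18400)(19200)/(18400 + 19200) = 9396 N/m. In parallel with k₃: k_eq = 9396 + 4830 = 14230 N/m.
c_c = 2√(k_eq·m) = 2√(14230 × 119) = 2 × 1301 = 2602 N·s/m.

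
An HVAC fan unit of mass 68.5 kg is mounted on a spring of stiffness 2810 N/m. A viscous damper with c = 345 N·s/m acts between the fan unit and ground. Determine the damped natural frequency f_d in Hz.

ω_n = √(k/m) = √(2810/68.5) = 6.405 rad/s.
Critical damping c_c = 2√(k·m) = 2√(2810 × 68.5) = 877.5 N·s/m, so ζ = c/c_c = 345/877.5 = 0.3932.
ω_d = ω_n√(1 − ζ²) = 6.405 × √(1 − 0.155) = 5.889 rad/s.
f_d = ω_d/(2π) = 0.9373 Hz.

0.937 Hz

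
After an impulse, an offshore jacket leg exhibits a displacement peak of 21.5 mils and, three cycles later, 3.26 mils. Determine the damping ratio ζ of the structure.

0.0996

Logarithmic decrement δ = (1/n)·ln(x₀/x_n) = (1/3)·ln(21.5/3.26) = (1/3)·ln(6.595) = 0.6288.
ζ = δ/√(4π² + δ²) = 0.6288/√(39.48 + 0.395) = 0.6288/6.315 = 0.09958.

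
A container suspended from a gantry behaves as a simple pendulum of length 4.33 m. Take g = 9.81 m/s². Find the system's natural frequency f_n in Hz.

For a simple pendulum ω_n = √(g/L) = √(9.81/4.33) = √2.266 = 1.505 rad/s.
f_n = ω_n/(2π) = 1.505/6.283 = 0.2396 Hz.

0.240 Hz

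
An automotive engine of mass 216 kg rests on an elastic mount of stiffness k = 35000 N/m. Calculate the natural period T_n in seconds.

0.494 s

ω_n = √(k/m) = √(35000/216) = √162.0 = 12.73 rad/s.
T_n = 2π/ω_n = 6.283/12.73 = 0.4936 s.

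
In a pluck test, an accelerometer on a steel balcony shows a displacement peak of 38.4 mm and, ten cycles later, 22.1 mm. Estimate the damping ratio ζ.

0.00879

Logarithmic decrement δ = (1/n)·ln(x₀/x_n) = (1/10)·ln(38.4/22.1) = (1/10)·ln(1.738) = 0.05525.
ζ = δ/√(4π² + δ²) = 0.05525/√(39.48 + 0.00305) = 0.05525/6.283 = 0.008793.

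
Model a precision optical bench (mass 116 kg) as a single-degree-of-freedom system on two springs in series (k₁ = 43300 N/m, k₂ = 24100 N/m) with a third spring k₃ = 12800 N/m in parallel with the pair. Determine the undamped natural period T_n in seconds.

0.402 s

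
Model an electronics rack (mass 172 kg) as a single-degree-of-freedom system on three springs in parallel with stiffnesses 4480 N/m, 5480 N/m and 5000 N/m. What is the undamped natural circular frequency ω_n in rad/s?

Parallel springs add: k_eq = 4480 + 5480 + 5000 = 14960 N/m.
ω_n = √(k_eq/m) = √(14960/172) = √86.98 = 9.326 rad/s.

9.33 rad/s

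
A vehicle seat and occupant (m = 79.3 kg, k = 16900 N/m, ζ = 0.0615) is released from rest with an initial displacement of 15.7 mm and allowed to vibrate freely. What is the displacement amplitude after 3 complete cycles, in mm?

Logarithmic decrement δ = 2πζ/√(1 − ζ²) = 2π × 0.06150/√(1 − 0.00378) = 0.3871.
After n cycles, x_n/x₀ = e^(−nδ), so x_3 = 15.7 × e^(−3 × 0.3871) = 15.7 × 0.3130 = 4.915 mm.

4.91 mm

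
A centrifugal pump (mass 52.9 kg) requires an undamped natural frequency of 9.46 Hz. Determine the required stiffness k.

187000 N/m

ω_n = 2πf_n = 2π × 9.46 = 59.44 rad/s.
k = m·ω_n² = 52.9 × 59.44² = 52.9 × 3533 = 186900 N/m.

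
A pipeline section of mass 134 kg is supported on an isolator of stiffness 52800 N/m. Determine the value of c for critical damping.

c_c = 2√(k·m) = 2√(52800 × 134) = 2 × 2660 = 5320 N·s/m.

5320 N·s/m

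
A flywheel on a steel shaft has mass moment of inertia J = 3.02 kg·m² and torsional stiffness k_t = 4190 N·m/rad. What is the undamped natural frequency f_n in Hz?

ω_n = √(k_t/J) = √(4190/3.02) = √1387 = 37.25 rad/s.
f_n = ω_n/(2π) = 37.25/6.283 = 5.928 Hz.

5.93 Hz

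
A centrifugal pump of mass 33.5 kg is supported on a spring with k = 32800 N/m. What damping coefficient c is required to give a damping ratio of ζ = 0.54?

1130 N·s/m

c_c = 2√(k·m) = 2√(32800 × 33.5) = 2096 N·s/m.
c = ζ·c_c = 0.54 × 2096 = 1132 N·s/m.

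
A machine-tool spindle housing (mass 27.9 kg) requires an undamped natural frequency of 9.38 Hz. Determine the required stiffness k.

96900 N/m

ω_n = 2πf_n = 2π × 9.38 = 58.94 rad/s.
k = m·ω_n² = 27.9 × 58.94² = 27.9 × 3473 = 96910 N/m.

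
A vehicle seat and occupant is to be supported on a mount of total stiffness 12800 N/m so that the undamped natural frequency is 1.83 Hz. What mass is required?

96.8 kg

ω_n = 2πf_n = 2π × 1.83 = 11.50 rad/s.
m = k/ω_n² = 12800/11.50² = 12800/132.2 = 96.82 kg.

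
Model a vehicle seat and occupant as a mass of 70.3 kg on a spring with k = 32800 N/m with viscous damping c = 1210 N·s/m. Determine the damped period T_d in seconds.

0.317 s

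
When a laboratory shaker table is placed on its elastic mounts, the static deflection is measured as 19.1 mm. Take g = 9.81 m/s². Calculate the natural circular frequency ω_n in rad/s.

ω_n = √(g/δ_st) = √(9.81/0.0191) = √513.6 = 22.66 rad/s.

22.7 rad/s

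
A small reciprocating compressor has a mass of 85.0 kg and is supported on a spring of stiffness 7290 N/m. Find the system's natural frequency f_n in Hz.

ω_n = √(k/m) = √(7290/85.0) = √85.76 = 9.261 rad/s.
f_n = ω_n/(2π) = 9.261/6.283 = 1.474 Hz.

1.47 Hz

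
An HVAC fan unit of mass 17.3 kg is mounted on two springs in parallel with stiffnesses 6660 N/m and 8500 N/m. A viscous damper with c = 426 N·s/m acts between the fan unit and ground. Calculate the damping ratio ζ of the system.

0.416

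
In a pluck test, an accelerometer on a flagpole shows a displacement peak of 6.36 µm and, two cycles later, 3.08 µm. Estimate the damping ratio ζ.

Logarithmic decrement δ = (1/n)·ln(x₀/x_n) = (1/2)·ln(6.36/3.08) = (1/2)·ln(2.065) = 0.3625.
ζ = δ/√(4π² + δ²) = 0.3625/√(39.48 + 0.131) = 0.3625/6.294 = 0.05761.

0.0576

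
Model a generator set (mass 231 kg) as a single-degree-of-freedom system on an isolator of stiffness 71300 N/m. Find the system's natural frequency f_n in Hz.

ω_n = √(k/m) = √(71300/231) = √308.7 = 17.57 rad/s.
f_n = ω_n/(2π) = 17.57/6.283 = 2.796 Hz.

2.80 Hz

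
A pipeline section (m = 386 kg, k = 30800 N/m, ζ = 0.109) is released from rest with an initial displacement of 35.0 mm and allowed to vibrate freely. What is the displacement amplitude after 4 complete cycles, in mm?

2.22 mm

Logarithmic decrement δ = 2πζ/√(1 − ζ²) = 2π × 0.1090/√(1 − 0.0119) = 0.6890.
After n cycles, x_n/x₀ = e^(−nδ), so x_4 = 35.0 × e^(−4 × 0.6890) = 35.0 × 0.06355 = 2.224 mm.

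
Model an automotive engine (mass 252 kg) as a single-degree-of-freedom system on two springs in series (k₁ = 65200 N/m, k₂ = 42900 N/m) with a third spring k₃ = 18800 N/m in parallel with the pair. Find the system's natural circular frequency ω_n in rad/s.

Series pair: k_s = k₁k₂/(k₁+k₂) = (65200)(42900)/(65200 + 42900) = 25870 N/m. In parallel with k₃: k_eq = 25870 + 18800 = 44670 N/m.
ω_n = √(k_eq/m) = √(44670/252) = √177.3 = 13.31 rad/s.

13.3 rad/s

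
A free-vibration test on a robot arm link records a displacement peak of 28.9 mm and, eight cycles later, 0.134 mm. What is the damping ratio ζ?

Logarithmic decrement δ = (1/n)·ln(x₀/x_n) = (1/8)·ln(28.9/0.134) = (1/8)·ln(215.7) = 0.6717.
ζ = δ/√(4π² + δ²) = 0.6717/√(39.48 + 0.451) = 0.6717/6.319 = 0.1063.

0.106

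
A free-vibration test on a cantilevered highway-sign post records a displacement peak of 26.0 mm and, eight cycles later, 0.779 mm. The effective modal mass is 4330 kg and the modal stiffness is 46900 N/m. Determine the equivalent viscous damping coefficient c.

1980 N·s/m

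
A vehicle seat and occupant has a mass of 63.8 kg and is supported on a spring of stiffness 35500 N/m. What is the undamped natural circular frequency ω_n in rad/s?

23.6 rad/s

ω_n = √(k/m) = √(35500/63.8) = √556.4 = 23.59 rad/s.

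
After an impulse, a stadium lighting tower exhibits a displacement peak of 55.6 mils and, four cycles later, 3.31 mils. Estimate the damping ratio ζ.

Logarithmic decrement δ = (1/n)·ln(x₀/x_n) = (1/4)·ln(55.6/3.31) = (1/4)·ln(16.80) = 0.7053.
ζ = δ/√(4π² + δ²) = 0.7053/√(39.48 + 0.497) = 0.7053/6.323 = 0.1116.

0.112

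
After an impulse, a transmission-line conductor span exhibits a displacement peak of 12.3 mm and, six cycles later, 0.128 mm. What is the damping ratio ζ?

0.120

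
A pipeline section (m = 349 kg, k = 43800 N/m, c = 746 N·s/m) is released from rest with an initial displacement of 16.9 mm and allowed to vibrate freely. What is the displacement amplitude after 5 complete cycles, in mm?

ζ = c/(2√(km)) = 746/(2√(43800 × 349)) = 746/7820 = 0.09540.
Logarithmic decrement δ = 2πζ/√(1 − ζ²) = 2π × 0.09540/√(1 − 0.00910) = 0.6022.
After n cycles, x_n/x₀ = e^(−nδ), so x_5 = 16.9 × e^(−5 × 0.6022) = 16.9 × 0.04925 = 0.8323 mm.

0.832 mm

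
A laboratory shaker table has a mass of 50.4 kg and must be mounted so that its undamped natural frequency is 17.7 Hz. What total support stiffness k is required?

ω_n = 2πf_n = 2π × 17.7 = 111.2 rad/s.
k = m·ω_n² = 50.4 × 111.2² = 50.4 × 12370 = 623400 N/m.

623000 N/m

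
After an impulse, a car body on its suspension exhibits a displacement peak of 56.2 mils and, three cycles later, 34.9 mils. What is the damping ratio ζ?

Logarithmic decrement δ = (1/n)·ln(x₀/x_n) = (1/3)·ln(56.2/34.9) = (1/3)·ln(1.610) = 0.1588.
ζ = δ/√(4π² + δ²) = 0.1588/√(39.48 + 0.0252) = 0.1588/6.285 = 0.02527.

0.0253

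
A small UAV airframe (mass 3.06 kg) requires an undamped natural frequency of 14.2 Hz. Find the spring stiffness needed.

24400 N/m

ω_n = 2πf_n = 2π × 14.2 = 89.22 rad/s.
k = m·ω_n² = 3.06 × 89.22² = 3.06 × 7960 = 24360 N/m.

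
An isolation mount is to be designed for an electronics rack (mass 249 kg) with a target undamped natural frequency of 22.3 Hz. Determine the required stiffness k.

ω_n = 2πf_n = 2π × 22.3 = 140.1 rad/s.
k = m·ω_n² = 249 × 140.1² = 249 × 19630 = 4888000 N/m.

4890000 N/m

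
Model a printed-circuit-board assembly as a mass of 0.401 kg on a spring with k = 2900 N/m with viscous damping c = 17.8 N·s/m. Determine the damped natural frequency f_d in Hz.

13.1 Hz

ω_n = √(k/m) = √(2900/0.401) = 85.04 rad/s.
Critical damping c_c = 2√(k·m) = 2√(2900 × 0.401) = 68.20 N·s/m, so ζ = c/c_c = 17.8/68.20 = 0.2610.
ω_d = ω_n√(1 − ζ²) = 85.04 × √(1 − 0.0681) = 82.09 rad/s.
f_d = ω_d/(2π) = 13.07 Hz.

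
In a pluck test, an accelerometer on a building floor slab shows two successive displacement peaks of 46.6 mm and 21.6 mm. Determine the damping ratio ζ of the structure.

Logarithmic decrement δ = (1/n)·ln(x₀/x_n) = (1/1)·ln(46.6/21.6) = (1/1)·ln(2.157) = 0.7689.
ζ = δ/√(4π² + δ²) = 0.7689/√(39.48 + 0.591) = 0.7689/6.330 = 0.1215.

0.121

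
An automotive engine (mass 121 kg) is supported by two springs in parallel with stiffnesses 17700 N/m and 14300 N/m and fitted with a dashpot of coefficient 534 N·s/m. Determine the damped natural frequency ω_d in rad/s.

16.1 rad/s

Parallel springs add: k_eq = 17700 + 14300 = 32000 N/m.
ω_n = √(k_eq/m) = √(32000/121) = 16.26 rad/s.
Critical damping c_c = 2√(k_eq·m) = 2√(32000 × 121) = 3935 N·s/m, so ζ = c/c_c = 534/3935 = 0.1357.
ω_d = ω_n√(1 − ζ²) = 16.26 × √(1 − 0.0184) = 16.11 rad/s.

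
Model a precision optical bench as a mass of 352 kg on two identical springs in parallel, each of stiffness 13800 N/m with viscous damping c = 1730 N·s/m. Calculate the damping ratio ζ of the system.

0.278

Parallel springs add: k_eq = 2 × 13800 = 27600 N/m.
ω_n = √(k_eq/m) = √(27600/352) = 8.855 rad/s.
Critical damping c_c = 2√(k_eq·m) = 2√(27600 × 352) = 6234 N·s/m, so ζ = c/c_c = 1730/6234 = 0.2775.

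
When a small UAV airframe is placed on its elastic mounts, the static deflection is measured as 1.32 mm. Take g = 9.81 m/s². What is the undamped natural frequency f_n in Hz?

ω_n = √(g/δ_st) = √(9.81/0.00132) = √7432 = 86.21 rad/s.
f_n = ω_n/(2π) = 86.21/6.283 = 13.72 Hz.

13.7 Hz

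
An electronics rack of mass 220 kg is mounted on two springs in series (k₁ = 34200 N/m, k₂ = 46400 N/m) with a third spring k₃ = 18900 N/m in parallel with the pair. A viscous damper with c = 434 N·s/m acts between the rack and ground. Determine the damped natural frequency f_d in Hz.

Series pair: k_s = k₁k₂/(k₁+k₂) = (34200)(46400)/(34200 + 46400) = 19690 N/m. In parallel with k₃: k_eq = 19690 + 18900 = 38590 N/m.
ω_n = √(k_eq/m) = √(38590/220) = 13.24 rad/s.
Critical damping c_c = 2√(k_eq·m) = 2√(38590 × 220) = 5827 N·s/m, so ζ = c/c_c = 434/5827 = 0.07448.
ω_d = ω_n√(1 − ζ²) = 13.24 × √(1 − 0.00555) = 13.21 rad/s.
f_d = ω_d/(2π) = 2.102 Hz.

2.10 Hz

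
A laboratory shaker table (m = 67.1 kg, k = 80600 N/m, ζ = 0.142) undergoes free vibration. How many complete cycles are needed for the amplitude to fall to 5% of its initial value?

Logarithmic decrement δ = 2πζ/√(1 − ζ²) = 2π × 0.1420/√(1 − 0.0202) = 0.9013.
x_n/x₀ = e^(−nδ) ≤ 0.05; take ln: n ≥ ln(1/0.05)/δ = 2.996/0.9013 = 3.324.
So 4 complete cycles are required.

4 cycles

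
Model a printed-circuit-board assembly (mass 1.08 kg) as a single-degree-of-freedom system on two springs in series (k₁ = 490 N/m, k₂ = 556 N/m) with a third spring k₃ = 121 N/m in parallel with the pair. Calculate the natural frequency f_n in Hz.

2.99 Hz

Series pair: k_s = k₁k₂/(k₁+k₂) = (490)(556)/(490 + 556) = 260.5 N/m. In parallel with k₃: k_eq = 260.5 + 121 = 381.5 N/m.
ω_n = √(k_eq/m) = √(381.5/1.08) = √353.2 = 18.79 rad/s.
f_n = ω_n/(2π) = 18.79/6.283 = 2.991 Hz.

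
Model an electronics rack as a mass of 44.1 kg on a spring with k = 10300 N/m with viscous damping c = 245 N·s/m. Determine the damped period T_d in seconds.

ω_n = √(k/m) = √(10300/44.1) = 15.28 rad/s.
Critical damping c_c = 2√(k·m) = 2√(10300 × 44.1) = 1348 N·s/m, so ζ = c/c_c = 245/1348 = 0.1818.
ω_d = ω_n√(1 − ζ²) = 15.28 × √(1 − 0.0330) = 15.03 rad/s.
T_d = 2π/ω_d = 0.4181 s.

0.418 s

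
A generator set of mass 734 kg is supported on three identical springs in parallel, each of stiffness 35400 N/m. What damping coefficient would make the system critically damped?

17700 N·s/m

Parallel springs add: k_eq = 3 × 35400 = 106200 N/m.
c_c = 2√(k_eq·m) = 2√(106200 × 734) = 2 × 8829 = 17660 N·s/m.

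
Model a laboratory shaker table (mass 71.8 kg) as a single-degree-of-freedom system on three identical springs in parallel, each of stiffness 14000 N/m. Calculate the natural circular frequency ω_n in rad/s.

24.2 rad/s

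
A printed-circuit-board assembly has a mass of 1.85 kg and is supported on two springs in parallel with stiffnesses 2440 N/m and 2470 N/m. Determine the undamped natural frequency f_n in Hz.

8.20 Hz

Parallel springs add: k_eq = 2440 + 2470 = 4910 N/m.
ω_n = √(k_eq/m) = √(4910/1.85) = √2654 = 51.52 rad/s.
f_n = ω_n/(2π) = 51.52/6.283 = 8.199 Hz.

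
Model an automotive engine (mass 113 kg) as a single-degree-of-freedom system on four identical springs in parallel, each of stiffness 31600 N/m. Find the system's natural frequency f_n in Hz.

5.32 Hz

Parallel springs add: k_eq = 4 × 31600 = 126400 N/m.
ω_n = √(k_eq/m) = √(126400/113) = √1119 = 33.45 rad/s.
f_n = ω_n/(2π) = 33.45/6.283 = 5.323 Hz.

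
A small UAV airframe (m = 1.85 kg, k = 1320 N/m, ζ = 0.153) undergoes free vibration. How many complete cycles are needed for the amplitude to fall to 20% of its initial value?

Logarithmic decrement δ = 2πζ/√(1 − ζ²) = 2π × 0.1530/√(1 − 0.0234) = 0.9728.
x_n/x₀ = e^(−nδ) ≤ 0.2; take ln: n ≥ ln(1/0.2)/δ = 1.609/0.9728 = 1.654.
So 2 complete cycles are required.

2 cycles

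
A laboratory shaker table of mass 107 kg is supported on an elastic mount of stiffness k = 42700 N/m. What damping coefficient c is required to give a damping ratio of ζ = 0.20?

c_c = 2√(k·m) = 2√(42700 × 107) = 4275 N·s/m.
c = ζ·c_c = 0.20 × 4275 = 855.0 N·s/m.

855 N·s/m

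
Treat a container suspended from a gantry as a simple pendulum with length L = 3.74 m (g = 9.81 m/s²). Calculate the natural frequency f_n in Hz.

For a simple pendulum ω_n = √(g/L) = √(9.81/3.74) = √2.623 = 1.620 rad/s.
f_n = ω_n/(2π) = 1.620/6.283 = 0.2578 Hz.

0.258 Hz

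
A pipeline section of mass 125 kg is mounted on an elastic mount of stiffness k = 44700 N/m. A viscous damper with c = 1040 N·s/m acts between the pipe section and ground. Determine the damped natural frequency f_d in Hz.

2.94 Hz

ω_n = √(k/m) = √(44700/125) = 18.91 rad/s.
Critical damping c_c = 2√(k·m) = 2√(44700 × 125) = 4728 N·s/m, so ζ = c/c_c = 1040/4728 = 0.2200.
ω_d = ω_n√(1 − ζ²) = 18.91 × √(1 − 0.0484) = 18.45 rad/s.
f_d = ω_d/(2π) = 2.936 Hz.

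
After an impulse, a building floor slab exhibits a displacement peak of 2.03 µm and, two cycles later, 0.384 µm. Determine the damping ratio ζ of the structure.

Logarithmic decrement δ = (1/n)·ln(x₀/x_n) = (1/2)·ln(2.03/0.384) = (1/2)·ln(5.286) = 0.8326.
ζ = δ/√(4π² + δ²) = 0.8326/√(39.48 + 0.693) = 0.8326/6.338 = 0.1314.

0.131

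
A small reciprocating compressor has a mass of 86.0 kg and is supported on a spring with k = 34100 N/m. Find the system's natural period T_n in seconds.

0.316 s

ω_n = √(k/m) = √(34100/86.0) = √396.5 = 19.91 rad/s.
T_n = 2π/ω_n = 6.283/19.91 = 0.3155 s.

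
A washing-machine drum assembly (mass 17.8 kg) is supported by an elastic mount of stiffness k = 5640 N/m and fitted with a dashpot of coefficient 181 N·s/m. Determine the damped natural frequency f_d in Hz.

ω_n = √(k/m) = √(5640/17.8) = 17.80 rad/s.
Critical damping c_c = 2√(k·m) = 2√(5640 × 17.8) = 633.7 N·s/m, so ζ = c/c_c = 181/633.7 = 0.2856.
ω_d = ω_n√(1 − ζ²) = 17.80 × √(1 − 0.0816) = 17.06 rad/s.
f_d = ω_d/(2π) = 2.715 Hz.

2.71 Hz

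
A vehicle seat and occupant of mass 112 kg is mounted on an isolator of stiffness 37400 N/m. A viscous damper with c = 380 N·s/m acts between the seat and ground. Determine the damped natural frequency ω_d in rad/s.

ω_n = √(k/m) = √(37400/112) = 18.27 rad/s.
Critical damping c_c = 2√(k·m) = 2√(37400 × 112) = 4093 N·s/m, so ζ = c/c_c = 380/4093 = 0.09283.
ω_d = ω_n√(1 − ζ²) = 18.27 × √(1 − 0.00862) = 18.19 rad/s.

18.2 rad/s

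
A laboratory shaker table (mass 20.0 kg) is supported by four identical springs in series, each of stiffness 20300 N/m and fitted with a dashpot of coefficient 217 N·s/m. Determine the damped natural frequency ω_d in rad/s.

15.0 rad/s

Series springs: 1/k_eq = 4/20300, so k_eq = 20300/4 = 5075 N/m.
ω_n = √(k_eq/m) = √(5075/20.0) = 15.93 rad/s.
Critical damping c_c = 2√(k_eq·m) = 2√(5075 × 20.0) = 637.2 N·s/m, so ζ = c/c_c = 217/637.2 = 0.3406.
ω_d = ω_n√(1 − ζ²) = 15.93 × √(1 − 0.116) = 14.98 rad/s.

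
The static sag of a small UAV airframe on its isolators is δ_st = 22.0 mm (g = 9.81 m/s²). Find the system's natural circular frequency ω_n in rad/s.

21.1 rad/s

ω_n = √(g/δ_st) = √(9.81/0.0220) = √445.9 = 21.12 rad/s.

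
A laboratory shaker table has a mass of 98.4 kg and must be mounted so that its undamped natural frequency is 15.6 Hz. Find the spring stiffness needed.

ω_n = 2πf_n = 2π × 15.6 = 98.02 rad/s.
k = m·ω_n² = 98.4 × 98.02² = 98.4 × 9607 = 945400 N/m.

945000 N/m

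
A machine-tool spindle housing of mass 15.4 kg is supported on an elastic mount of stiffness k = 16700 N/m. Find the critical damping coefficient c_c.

1010 N·s/m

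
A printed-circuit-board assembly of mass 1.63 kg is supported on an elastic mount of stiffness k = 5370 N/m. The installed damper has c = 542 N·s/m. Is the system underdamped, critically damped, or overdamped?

c_c = 2√(k·m) = 187.1 N·s/m; ζ = c/c_c = 542/187.1 = 2.90.
Since ζ > 1 the system is overdamped.

overdamped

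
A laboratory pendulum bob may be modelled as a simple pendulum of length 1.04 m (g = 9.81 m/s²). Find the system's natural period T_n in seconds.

2.05 s

For a simple pendulum ω_n = √(g/L) = √(9.81/1.04) = √9.433 = 3.071 rad/s.
T_n = 2π/ω_n = 6.283/3.071 = 2.046 s.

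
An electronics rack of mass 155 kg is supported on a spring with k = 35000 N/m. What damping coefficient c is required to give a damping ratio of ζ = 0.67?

c_c = 2√(k·m) = 2√(35000 × 155) = 4658 N·s/m.
c = ζ·c_c = 0.67 × 4658 = 3121 N·s/m.

3120 N·s/m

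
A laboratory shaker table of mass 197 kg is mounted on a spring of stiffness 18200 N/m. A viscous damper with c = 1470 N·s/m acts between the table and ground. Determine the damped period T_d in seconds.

ω_n = √(k/m) = √(18200/197) = 9.612 rad/s.
Critical damping c_c = 2√(k·m) = 2√(18200 × 197) = 3787 N·s/m, so ζ = c/c_c = 1470/3787 = 0.3882.
ω_d = ω_n√(1 − ζ²) = 9.612 × √(1 − 0.151) = 8.858 rad/s.
T_d = 2π/ω_d = 0.7093 s.

0.709 s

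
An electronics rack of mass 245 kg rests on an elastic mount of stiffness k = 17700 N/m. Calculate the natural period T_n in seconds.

ω_n = √(k/m) = √(17700/245) = √72.24 = 8.500 rad/s.
T_n = 2π/ω_n = 6.283/8.500 = 0.7392 s.

0.739 s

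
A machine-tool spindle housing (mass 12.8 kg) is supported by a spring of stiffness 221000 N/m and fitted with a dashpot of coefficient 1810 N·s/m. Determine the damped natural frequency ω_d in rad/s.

111 rad/s

ω_n = √(k/m) = √(221000/12.8) = 131.4 rad/s.
Critical damping c_c = 2√(k·m) = 2√(221000 × 12.8) = 3364 N·s/m, so ζ = c/c_c = 1810/3364 = 0.5381.
ω_d = ω_n√(1 − ζ²) = 131.4 × √(1 − 0.290) = 110.8 rad/s.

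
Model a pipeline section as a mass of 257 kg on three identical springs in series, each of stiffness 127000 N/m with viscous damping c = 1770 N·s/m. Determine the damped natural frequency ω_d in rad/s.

12.4 rad/s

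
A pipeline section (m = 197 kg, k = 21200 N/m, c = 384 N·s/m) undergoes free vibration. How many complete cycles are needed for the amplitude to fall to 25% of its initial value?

ζ = c/(2√(km)) = 384/(2√(21200 × 197)) = 384/4087 = 0.09395.
Logarithmic decrement δ = 2πζ/√(1 − ζ²) = 2π × 0.09395/√(1 − 0.00883) = 0.5929.
x_n/x₀ = e^(−nδ) ≤ 0.25; take ln: n ≥ ln(1/0.25)/δ = 1.386/0.5929 = 2.338.
So 3 complete cycles are required.

3 cycles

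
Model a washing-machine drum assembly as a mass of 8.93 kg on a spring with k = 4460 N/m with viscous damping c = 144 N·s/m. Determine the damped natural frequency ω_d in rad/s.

20.8 rad/s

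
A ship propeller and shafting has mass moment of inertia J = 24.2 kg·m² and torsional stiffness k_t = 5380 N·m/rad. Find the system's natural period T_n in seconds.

0.421 s

ω_n = √(k_t/J) = √(5380/24.2) = √222.3 = 14.91 rad/s.
T_n = 2π/ω_n = 6.283/14.91 = 0.4214 s.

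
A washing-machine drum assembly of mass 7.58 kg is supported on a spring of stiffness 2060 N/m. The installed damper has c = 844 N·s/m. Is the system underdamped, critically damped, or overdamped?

overdamped

c_c = 2√(k·m) = 249.9 N·s/m; ζ = c/c_c = 844/249.9 = 3.38.
Since ζ > 1 the system is overdamped.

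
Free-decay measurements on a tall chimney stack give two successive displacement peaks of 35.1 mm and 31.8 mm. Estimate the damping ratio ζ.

Logarithmic decrement δ = (1/n)·ln(x₀/x_n) = (1/1)·ln(35.1/31.8) = (1/1)·ln(1.104) = 0.09873.
ζ = δ/√(4π² + δ²) = 0.09873/√(39.48 + 0.00975) = 0.09873/6.284 = 0.01571.

0.0157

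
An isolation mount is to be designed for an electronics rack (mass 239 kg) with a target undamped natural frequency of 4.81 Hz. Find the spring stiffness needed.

ω_n = 2πf_n = 2π × 4.81 = 30.22 rad/s.
k = m·ω_n² = 239 × 30.22² = 239 × 913.4 = 218300 N/m.

218000 N/m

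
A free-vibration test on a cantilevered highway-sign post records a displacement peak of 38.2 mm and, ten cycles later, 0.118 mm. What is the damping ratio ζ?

0.0916

Logarithmic decrement δ = (1/n)·ln(x₀/x_n) = (1/10)·ln(38.2/0.118) = (1/10)·ln(323.7) = 0.5780.
ζ = δ/√(4π² + δ²) = 0.5780/√(39.48 + 0.334) = 0.5780/6.310 = 0.09160.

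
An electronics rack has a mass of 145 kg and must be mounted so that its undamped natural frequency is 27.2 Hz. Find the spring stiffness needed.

4240000 N/m

ω_n = 2πf_n = 2π × 27.2 = 170.9 rad/s.
k = m·ω_n² = 145 × 170.9² = 145 × 29210 = 4235000 N/m.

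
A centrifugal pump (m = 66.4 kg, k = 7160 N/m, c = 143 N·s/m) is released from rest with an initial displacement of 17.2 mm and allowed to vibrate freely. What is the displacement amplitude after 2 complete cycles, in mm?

4.64 mm

ζ = c/(2√(km)) = 143/(2√(7160 × 66.4)) = 143/1379 = 0.1037.
Logarithmic decrement δ = 2πζ/√(1 − ζ²) = 2π × 0.1037/√(1 − 0.0108) = 0.6551.
After n cycles, x_n/x₀ = e^(−nδ), so x_2 = 17.2 × e^(−2 × 0.6551) = 17.2 × 0.2698 = 4.640 mm.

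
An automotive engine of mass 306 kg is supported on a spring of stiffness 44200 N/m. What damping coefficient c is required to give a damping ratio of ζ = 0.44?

3240 N·s/m

c_c = 2√(k·m) = 2√(44200 × 306) = 7355 N·s/m.
c = ζ·c_c = 0.44 × 7355 = 3236 N·s/m.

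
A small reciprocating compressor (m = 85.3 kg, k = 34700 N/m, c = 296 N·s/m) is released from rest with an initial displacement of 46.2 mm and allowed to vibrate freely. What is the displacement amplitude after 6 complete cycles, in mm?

1.78 mm

ζ = c/(2√(km)) = 296/(2√(34700 × 85.3)) = 296/3441 = 0.08602.
Logarithmic decrement δ = 2πζ/√(1 − ζ²) = 2π × 0.08602/√(1 − 0.00740) = 0.5425.
After n cycles, x_n/x₀ = e^(−nδ), so x_6 = 46.2 × e^(−6 × 0.5425) = 46.2 × 0.03858 = 1.782 mm.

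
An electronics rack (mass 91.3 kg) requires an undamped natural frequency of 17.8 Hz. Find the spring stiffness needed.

ω_n = 2πf_n = 2π × 17.8 = 111.8 rad/s.
k = m·ω_n² = 91.3 × 111.8² = 91.3 × 12510 = 1142000 N/m.

1140000 N/m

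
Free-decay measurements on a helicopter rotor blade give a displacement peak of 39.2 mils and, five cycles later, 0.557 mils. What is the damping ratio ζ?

Logarithmic decrement δ = (1/n)·ln(x₀/x_n) = (1/5)·ln(39.2/0.557) = (1/5)·ln(70.38) = 0.8508.
ζ = δ/√(4π² + δ²) = 0.8508/√(39.48 + 0.724) = 0.8508/6.341 = 0.1342.

0.134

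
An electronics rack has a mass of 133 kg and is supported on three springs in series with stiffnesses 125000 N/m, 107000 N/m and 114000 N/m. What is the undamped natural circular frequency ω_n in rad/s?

17.0 rad/s

Series springs: 1/k_eq = 1/125000 + 1/107000 + 1/114000 = 2.612×10^-5, so k_eq = 38290 N/m.
ω_n = √(k_eq/m) = √(38290/133) = √287.9 = 16.97 rad/s.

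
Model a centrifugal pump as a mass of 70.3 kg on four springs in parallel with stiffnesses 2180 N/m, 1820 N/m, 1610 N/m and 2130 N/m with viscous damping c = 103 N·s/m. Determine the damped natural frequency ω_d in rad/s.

Parallel springs add: k_eq = 2180 + 1820 + 1610 + 2130 = 7740 N/m.
ω_n = √(k_eq/m) = √(7740/70.3) = 10.49 rad/s.
Critical damping c_c = 2√(k_eq·m) = 2√(7740 × 70.3) = 1475 N·s/m, so ζ = c/c_c = 103/1475 = 0.06982.
ω_d = ω_n√(1 − ζ²) = 10.49 × √(1 − 0.00487) = 10.47 rad/s.

10.5 rad/s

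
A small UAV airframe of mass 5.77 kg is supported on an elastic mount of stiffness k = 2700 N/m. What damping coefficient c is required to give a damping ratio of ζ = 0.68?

170 N·s/m

c_c = 2√(k·m) = 2√(2700 × 5.77) = 249.6 N·s/m.
c = ζ·c_c = 0.68 × 249.6 = 169.7 N·s/m.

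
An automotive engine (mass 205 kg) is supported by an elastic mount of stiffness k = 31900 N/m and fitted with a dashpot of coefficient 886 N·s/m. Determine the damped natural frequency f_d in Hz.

1.96 Hz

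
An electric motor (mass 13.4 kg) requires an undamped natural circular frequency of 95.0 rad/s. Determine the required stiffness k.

121000 N/m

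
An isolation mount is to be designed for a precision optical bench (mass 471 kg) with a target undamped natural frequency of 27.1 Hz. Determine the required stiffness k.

13700000 N/m

ω_n = 2πf_n = 2π × 27.1 = 170.3 rad/s.
k = m·ω_n² = 471 × 170.3² = 471 × 28990 = 13660000 N/m.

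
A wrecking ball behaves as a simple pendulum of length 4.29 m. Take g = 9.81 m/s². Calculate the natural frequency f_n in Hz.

For a simple pendulum ω_n = √(g/L) = √(9.81/4.29) = √2.287 = 1.512 rad/s.
f_n = ω_n/(2π) = 1.512/6.283 = 0.2407 Hz.

0.241 Hz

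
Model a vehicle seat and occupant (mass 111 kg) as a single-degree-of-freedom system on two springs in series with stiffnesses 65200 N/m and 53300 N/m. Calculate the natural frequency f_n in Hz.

2.59 Hz

Series springs: 1/k_eq = 1/65200 + 1/53300 = 3.410×10^-5, so k_eq = 29330 N/m.
ω_n = √(k_eq/m) = √(29330/111) = √264.2 = 16.25 rad/s.
f_n = ω_n/(2π) = 16.25/6.283 = 2.587 Hz.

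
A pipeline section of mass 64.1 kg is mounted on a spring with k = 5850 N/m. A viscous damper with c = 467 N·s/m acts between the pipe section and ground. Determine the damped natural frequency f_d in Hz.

1.41 Hz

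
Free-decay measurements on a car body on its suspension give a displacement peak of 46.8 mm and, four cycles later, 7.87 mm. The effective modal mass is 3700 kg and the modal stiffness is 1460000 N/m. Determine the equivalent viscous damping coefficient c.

10400 N·s/m

Logarithmic decrement δ = (1/n)·ln(x₀/x_n) = (1/4)·ln(46.8/7.87) = (1/4)·ln(5.947) = 0.4457.
ζ = δ/√(4π² + δ²) = 0.4457/√(39.48 + 0.199) = 0.4457/6.299 = 0.07076.
c = ζ · 2√(km) = 0.07076 × 2√(1460000 × 3700) = 0.07076 × 147000 = 10400 N·s/m.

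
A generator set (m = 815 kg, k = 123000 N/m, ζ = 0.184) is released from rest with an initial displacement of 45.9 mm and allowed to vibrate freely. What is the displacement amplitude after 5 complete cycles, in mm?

Logarithmic decrement δ = 2πζ/√(1 − ζ²) = 2π × 0.1840/√(1 − 0.0339) = 1.176.
After n cycles, x_n/x₀ = e^(−nδ), so x_5 = 45.9 × e^(−5 × 1.176) = 45.9 × 0.002792 = 0.1282 mm.

0.128 mm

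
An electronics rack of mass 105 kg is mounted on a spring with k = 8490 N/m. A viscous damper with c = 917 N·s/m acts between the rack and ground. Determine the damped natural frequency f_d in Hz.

1.25 Hz

ω_n = √(k/m) = √(8490/105) = 8.992 rad/s.
Critical damping c_c = 2√(k·m) = 2√(8490 × 105) = 1888 N·s/m, so ζ = c/c_c = 917/1888 = 0.4856.
ω_d = ω_n√(1 − ζ²) = 8.992 × √(1 − 0.236) = 7.861 rad/s.
f_d = ω_d/(2π) = 1.251 Hz.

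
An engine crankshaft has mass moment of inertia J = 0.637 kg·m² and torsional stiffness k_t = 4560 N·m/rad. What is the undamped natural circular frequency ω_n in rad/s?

ω_n = √(k_t/J) = √(4560/0.637) = √7159 = 84.61 rad/s.

84.6 rad/s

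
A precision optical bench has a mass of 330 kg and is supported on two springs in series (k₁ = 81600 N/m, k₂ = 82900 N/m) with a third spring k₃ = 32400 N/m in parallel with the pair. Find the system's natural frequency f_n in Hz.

Series pair: k_s = k₁k₂/(k₁+k₂) = (81600)(82900)/(81600 + 82900) = 41120 N/m. In parallel with k₃: k_eq = 41120 + 32400 = 73520 N/m.
ω_n = √(k_eq/m) = √(73520/330) = √222.8 = 14.93 rad/s.
f_n = ω_n/(2π) = 14.93/6.283 = 2.376 Hz.

2.38 Hz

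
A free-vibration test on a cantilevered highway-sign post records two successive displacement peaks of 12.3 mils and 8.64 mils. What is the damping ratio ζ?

Logarithmic decrement δ = (1/n)·ln(x₀/x_n) = (1/1)·ln(12.3/8.64) = (1/1)·ln(1.424) = 0.3532.
ζ = δ/√(4π² + δ²) = 0.3532/√(39.48 + 0.125) = 0.3532/6.293 = 0.05612.

0.0561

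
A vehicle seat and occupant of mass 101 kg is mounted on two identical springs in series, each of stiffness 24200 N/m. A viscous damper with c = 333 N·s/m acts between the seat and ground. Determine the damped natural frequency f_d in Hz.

Series springs: 1/k_eq = 2/24200, so k_eq = 24200/2 = 12100 N/m.
ω_n = √(k_eq/m) = √(12100/101) = 10.95 rad/s.
Critical damping c_c = 2√(k_eq·m) = 2√(12100 × 101) = 2211 N·s/m, so ζ = c/c_c = 333/2211 = 0.1506.
ω_d = ω_n√(1 − ζ²) = 10.95 × √(1 − 0.0227) = 10.82 rad/s.
f_d = ω_d/(2π) = 1.722 Hz.

1.72 Hz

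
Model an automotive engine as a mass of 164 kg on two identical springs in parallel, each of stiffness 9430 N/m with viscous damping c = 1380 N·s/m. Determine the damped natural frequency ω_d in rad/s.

9.86 rad/s

Parallel springs add: k_eq = 2 × 9430 = 18860 N/m.
ω_n = √(k_eq/m) = √(18860/164) = 10.72 rad/s.
Critical damping c_c = 2√(k_eq·m) = 2√(18860 × 164) = 3517 N·s/m, so ζ = c/c_c = 1380/3517 = 0.3923.
ω_d = ω_n√(1 − ζ²) = 10.72 × √(1 − 0.154) = 9.864 rad/s.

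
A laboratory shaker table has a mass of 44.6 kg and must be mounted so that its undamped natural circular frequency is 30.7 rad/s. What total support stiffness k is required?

k = m·ω_n² = 44.6 × 30.70² = 44.6 × 942.5 = 42040 N/m.

42000 N/m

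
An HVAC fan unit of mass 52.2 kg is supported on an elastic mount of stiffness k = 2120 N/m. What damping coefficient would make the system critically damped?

665 N·s/m

c_c = 2√(k·m) = 2√(2120 × 52.2) = 2 × 332.7 = 665.3 N·s/m.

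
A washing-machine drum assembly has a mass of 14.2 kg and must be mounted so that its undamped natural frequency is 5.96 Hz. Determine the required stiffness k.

19900 N/m

ω_n = 2πf_n = 2π × 5.96 = 37.45 rad/s.
k = m·ω_n² = 14.2 × 37.45² = 14.2 × 1402 = 19910 N/m.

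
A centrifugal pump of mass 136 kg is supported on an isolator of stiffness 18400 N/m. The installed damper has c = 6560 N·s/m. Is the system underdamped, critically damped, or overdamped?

c_c = 2√(k·m) = 3164 N·s/m; ζ = c/c_c = 6560/3164 = 2.07.
Since ζ > 1 the system is overdamped.

overdamped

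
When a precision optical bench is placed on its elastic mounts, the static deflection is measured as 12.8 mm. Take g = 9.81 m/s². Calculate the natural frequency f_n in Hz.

4.41 Hz

ω_n = √(g/δ_st) = √(9.81/0.0128) = √766.4 = 27.68 rad/s.
f_n = ω_n/(2π) = 27.68/6.283 = 4.406 Hz.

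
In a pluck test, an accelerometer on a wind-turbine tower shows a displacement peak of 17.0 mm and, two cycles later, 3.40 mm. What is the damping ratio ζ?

Logarithmic decrement δ = (1/n)·ln(x₀/x_n) = (1/2)·ln(17.0/3.40) = (1/2)·ln(5.000) = 0.8047.
ζ = δ/√(4π² + δ²) = 0.8047/√(39.48 + 0.648) = 0.8047/6.335 = 0.1270.

0.127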